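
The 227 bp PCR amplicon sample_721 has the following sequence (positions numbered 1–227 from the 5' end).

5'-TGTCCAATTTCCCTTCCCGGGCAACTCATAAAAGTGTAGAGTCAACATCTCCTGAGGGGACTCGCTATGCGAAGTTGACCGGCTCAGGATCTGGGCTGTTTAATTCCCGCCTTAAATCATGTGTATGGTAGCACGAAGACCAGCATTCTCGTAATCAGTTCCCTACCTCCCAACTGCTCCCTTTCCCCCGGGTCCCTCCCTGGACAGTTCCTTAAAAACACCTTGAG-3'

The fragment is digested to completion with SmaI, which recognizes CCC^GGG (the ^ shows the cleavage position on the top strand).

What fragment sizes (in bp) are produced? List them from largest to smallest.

SmaI sites (CCCGGG) start at positions 16, 187.
SmaI cuts after base 3 of each site, so after positions 18, 189.
Linear molecule, 2 cuts → 3 fragments:
  1–18 → 18 bp
  19–189 → 171 bp
  190–227 → 38 bp
Sorted largest to smallest: 171, 38, 18 bp.

171, 38, 18 bp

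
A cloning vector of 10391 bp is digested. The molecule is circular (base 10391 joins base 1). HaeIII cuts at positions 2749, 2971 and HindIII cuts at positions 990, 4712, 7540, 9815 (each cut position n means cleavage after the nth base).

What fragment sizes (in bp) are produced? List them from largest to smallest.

2828, 2275, 1759, 1741, 1566, 222 bp

Combined cut positions (sorted): 990, 2749, 2971, 4712, 7540, 9815.
Circular molecule, 6 cuts → 6 fragments:
  2749 − 990 = 1759 bp
  2971 − 2749 = 222 bp
  4712 − 2971 = 1741 bp
  7540 − 4712 = 2828 bp
  9815 − 7540 = 2275 bp
  wrap: 10391 − 9815 + 990 = 1566 bp
Sorted largest to smallest: 2828, 2275, 1759, 1741, 1566, 222 bp.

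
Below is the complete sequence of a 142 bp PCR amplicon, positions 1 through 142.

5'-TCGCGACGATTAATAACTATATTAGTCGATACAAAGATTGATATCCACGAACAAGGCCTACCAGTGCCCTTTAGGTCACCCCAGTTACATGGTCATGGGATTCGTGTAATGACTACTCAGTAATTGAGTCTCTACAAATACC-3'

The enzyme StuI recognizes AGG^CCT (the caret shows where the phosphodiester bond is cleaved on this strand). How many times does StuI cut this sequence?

1

AGGCCT occurs starting at position 54.
StuI cuts at 1 site.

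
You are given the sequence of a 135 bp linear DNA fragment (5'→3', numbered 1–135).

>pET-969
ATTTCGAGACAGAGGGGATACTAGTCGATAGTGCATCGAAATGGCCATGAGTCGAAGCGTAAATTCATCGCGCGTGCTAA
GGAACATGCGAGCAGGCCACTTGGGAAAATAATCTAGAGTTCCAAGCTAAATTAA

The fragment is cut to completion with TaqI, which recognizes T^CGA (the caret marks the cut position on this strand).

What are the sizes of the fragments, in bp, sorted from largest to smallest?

TaqI sites (TCGA) start at positions 4, 25, 36, 52.
TaqI cuts after the first base of each site, so after positions 4, 25, 36, 52.
Linear molecule, 4 cuts → 5 fragments:
  1–4 → 4 bp
  5–25 → 21 bp
  26–36 → 11 bp
  37–52 → 16 bp
  53–135 → 83 bp
Sorted largest to smallest: 83, 21, 16, 11, 4 bp.

83, 21, 16, 11, 4 bp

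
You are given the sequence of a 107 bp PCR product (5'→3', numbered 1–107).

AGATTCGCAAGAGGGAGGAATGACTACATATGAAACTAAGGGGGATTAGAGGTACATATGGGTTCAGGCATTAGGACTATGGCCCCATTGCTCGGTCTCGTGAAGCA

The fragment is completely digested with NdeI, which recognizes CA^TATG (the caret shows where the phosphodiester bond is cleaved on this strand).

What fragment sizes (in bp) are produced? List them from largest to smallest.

51, 28, 28 bp

NdeI sites (CATATG) start at positions 27, 55.
NdeI cuts after base 2 of each site, so after positions 28, 56.
Linear molecule, 2 cuts → 3 fragments:
  1–28 → 28 bp
  29–56 → 28 bp
  57–107 → 51 bp
Sorted largest to smallest: 51, 28, 28 bp.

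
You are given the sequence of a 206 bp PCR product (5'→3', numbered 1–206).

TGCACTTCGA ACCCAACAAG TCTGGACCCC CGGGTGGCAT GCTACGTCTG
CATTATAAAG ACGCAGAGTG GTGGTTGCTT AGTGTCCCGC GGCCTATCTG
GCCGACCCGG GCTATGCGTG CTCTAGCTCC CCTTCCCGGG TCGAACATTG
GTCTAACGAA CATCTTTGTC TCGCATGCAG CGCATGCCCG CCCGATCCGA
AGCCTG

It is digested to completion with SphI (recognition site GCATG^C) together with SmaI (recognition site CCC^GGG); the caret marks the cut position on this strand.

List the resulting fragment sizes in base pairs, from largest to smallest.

SphI sites (GCATGC) start at positions 37, 173, 182.
SphI cuts after base 5 of each site (before the last base), so after positions 41, 177, 186.
SmaI sites (CCCGGG) start at positions 29, 106, 135.
SmaI cuts after base 3 of each site, so after positions 31, 108, 137.
Combined cut positions: 31, 41, 108, 137, 177, 186.
Linear molecule, 6 cuts → 7 fragments:
  1–31 → 31 bp
  32–41 → 10 bp
  42–108 → 67 bp
  109–137 → 29 bp
  138–177 → 40 bp
  178–186 → 9 bp
  187–206 → 20 bp
Sorted largest to smallest: 67, 40, 31, 29, 20, 10, 9 bp.

67, 40, 31, 29, 20, 10, 9 bp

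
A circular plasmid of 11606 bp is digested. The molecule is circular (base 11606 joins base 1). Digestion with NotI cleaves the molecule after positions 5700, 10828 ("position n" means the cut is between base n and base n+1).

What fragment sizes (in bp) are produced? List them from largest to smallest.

6478, 5128 bp

Circular molecule, 2 cuts → 2 fragments:
  10828 − 5700 = 5128 bp
  wrap: 11606 − 10828 + 5700 = 6478 bp
Sorted largest to smallest: 6478, 5128 bp.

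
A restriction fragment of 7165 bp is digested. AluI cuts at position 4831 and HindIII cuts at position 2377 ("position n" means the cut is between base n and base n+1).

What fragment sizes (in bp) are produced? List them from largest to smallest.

Combined cut positions (sorted): 2377, 4831.
Linear molecule, 2 cuts → 3 fragments:
  2377 − 0 = 2377 bp
  4831 − 2377 = 2454 bp
  7165 − 4831 = 2334 bp
Sorted largest to smallest: 2454, 2377, 2334 bp.

2454, 2377, 2334 bp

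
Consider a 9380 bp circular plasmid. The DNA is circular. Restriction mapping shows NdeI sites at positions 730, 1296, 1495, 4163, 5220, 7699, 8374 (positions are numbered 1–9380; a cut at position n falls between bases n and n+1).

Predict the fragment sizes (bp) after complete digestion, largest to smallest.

Circular molecule, 7 cuts → 7 fragments:
  1296 − 730 = 566 bp
  1495 − 1296 = 199 bp
  4163 − 1495 = 2668 bp
  5220 − 4163 = 1057 bp
  7699 − 5220 = 2479 bp
  8374 − 7699 = 675 bp
  wrap: 9380 − 8374 + 730 = 1736 bp
Sorted largest to smallest: 2668, 2479, 1736, 1057, 675, 566, 199 bp.

2668, 2479, 1736, 1057, 675, 566, 199 bp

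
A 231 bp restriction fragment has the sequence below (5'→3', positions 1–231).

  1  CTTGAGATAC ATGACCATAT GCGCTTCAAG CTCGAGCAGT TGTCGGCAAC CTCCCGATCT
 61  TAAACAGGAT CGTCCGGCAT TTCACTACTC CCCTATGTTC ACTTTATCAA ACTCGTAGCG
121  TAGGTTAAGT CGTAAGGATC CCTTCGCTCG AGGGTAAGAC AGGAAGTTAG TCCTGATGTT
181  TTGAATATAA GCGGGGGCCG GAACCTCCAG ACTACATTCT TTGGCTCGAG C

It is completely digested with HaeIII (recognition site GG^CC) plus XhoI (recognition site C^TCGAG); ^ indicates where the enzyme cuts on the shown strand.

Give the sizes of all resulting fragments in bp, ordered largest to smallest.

116, 50, 31, 28, 6 bp

The HaeIII site (GGCC) starts at position 196.
HaeIII cuts after base 2 of each site, so after position 197.
XhoI sites (CTCGAG) start at positions 31, 147, 225.
XhoI cuts after the first base of each site, so after positions 31, 147, 225.
Combined cut positions: 31, 147, 197, 225.
Linear molecule, 4 cuts → 5 fragments:
  1–31 → 31 bp
  32–147 → 116 bp
  148–197 → 50 bp
  198–225 → 28 bp
  226–231 → 6 bp
Sorted largest to smallest: 116, 50, 31, 28, 6 bp.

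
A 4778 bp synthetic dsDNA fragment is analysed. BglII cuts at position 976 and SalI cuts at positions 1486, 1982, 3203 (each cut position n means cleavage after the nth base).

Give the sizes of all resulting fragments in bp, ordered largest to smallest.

1575, 1221, 976, 510, 496 bp

Combined cut positions (sorted): 976, 1486, 1982, 3203.
Linear molecule, 4 cuts → 5 fragments:
  976 − 0 = 976 bp
  1486 − 976 = 510 bp
  1982 − 1486 = 496 bp
  3203 − 1982 = 1221 bp
  4778 − 3203 = 1575 bp
Sorted largest to smallest: 1575, 1221, 976, 510, 496 bp.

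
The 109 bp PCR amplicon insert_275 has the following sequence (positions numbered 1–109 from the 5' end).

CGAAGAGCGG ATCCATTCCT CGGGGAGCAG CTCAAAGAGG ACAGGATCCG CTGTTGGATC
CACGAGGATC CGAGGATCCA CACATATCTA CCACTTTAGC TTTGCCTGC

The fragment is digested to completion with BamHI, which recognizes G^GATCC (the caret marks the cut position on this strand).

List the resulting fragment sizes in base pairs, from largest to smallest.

BamHI sites (GGATCC) start at positions 9, 44, 56, 66, 74.
BamHI cuts after the first base of each site, so after positions 9, 44, 56, 66, 74.
Linear molecule, 5 cuts → 6 fragments:
  1–9 → 9 bp
  10–44 → 35 bp
  45–56 → 12 bp
  57–66 → 10 bp
  67–74 → 8 bp
  75–109 → 35 bp
Sorted largest to smallest: 35, 35, 12, 10, 9, 8 bp.

35, 35, 12, 10, 9, 8 bp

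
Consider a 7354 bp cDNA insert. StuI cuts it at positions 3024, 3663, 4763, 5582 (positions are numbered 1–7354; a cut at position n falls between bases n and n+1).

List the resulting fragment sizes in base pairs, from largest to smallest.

3024, 1772, 1100, 819, 639 bp

Linear molecule, 4 cuts → 5 fragments:
  3024 − 0 = 3024 bp
  3663 − 3024 = 639 bp
  4763 − 3663 = 1100 bp
  5582 − 4763 = 819 bp
  7354 − 5582 = 1772 bp
Sorted largest to smallest: 3024, 1772, 1100, 819, 639 bp.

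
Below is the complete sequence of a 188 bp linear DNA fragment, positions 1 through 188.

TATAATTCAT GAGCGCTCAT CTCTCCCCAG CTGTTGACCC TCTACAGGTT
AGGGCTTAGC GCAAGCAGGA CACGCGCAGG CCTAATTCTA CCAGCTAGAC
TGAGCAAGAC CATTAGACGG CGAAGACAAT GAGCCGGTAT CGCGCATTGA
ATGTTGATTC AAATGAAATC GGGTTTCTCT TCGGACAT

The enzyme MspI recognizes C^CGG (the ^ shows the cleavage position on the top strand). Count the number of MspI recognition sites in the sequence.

CCGG occurs starting at position 134.
MspI cuts at 1 site.

1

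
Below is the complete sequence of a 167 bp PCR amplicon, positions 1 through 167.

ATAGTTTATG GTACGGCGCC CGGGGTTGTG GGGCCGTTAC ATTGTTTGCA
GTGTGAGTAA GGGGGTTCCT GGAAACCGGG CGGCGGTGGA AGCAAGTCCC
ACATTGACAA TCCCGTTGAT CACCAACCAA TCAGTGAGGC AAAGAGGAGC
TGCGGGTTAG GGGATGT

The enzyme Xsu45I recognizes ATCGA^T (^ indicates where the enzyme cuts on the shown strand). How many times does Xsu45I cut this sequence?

No occurrence of ATCGAT is present in the sequence.
Xsu45I does not cut: 0 sites.

0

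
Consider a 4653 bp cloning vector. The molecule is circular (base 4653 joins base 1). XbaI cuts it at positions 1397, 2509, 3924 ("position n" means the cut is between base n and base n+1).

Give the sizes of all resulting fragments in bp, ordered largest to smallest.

2126, 1415, 1112 bp

Circular molecule, 3 cuts → 3 fragments:
  2509 − 1397 = 1112 bp
  3924 − 2509 = 1415 bp
  wrap: 4653 − 3924 + 1397 = 2126 bp
Sorted largest to smallest: 2126, 1415, 1112 bp.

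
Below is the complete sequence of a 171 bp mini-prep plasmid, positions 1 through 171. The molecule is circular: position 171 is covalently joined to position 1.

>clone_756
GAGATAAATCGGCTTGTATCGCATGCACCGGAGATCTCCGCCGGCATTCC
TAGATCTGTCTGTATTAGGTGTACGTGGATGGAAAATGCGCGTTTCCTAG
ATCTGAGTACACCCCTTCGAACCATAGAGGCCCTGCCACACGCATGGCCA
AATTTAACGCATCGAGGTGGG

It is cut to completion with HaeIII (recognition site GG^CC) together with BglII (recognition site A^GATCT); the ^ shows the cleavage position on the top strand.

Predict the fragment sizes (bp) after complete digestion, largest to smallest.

HaeIII sites (GGCC) start at positions 129, 146.
HaeIII cuts after base 2 of each site, so after positions 130, 147.
BglII sites (AGATCT) start at positions 32, 52, 99.
BglII cuts after the first base of each site, so after positions 32, 52, 99.
Combined cut positions: 32, 52, 99, 130, 147.
Circular molecule, 5 cuts → 5 fragments:
  33–52 → 20 bp
  53–99 → 47 bp
  100–130 → 31 bp
  131–147 → 17 bp
  148–171 then 1–32 → 24 + 32 = 56 bp
Sorted largest to smallest: 56, 47, 31, 20, 17 bp.

56, 47, 31, 20, 17 bp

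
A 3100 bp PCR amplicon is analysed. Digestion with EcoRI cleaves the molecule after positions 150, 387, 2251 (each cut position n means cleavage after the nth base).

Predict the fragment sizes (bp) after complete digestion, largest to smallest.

1864, 849, 237, 150 bp

Linear molecule, 3 cuts → 4 fragments:
  150 − 0 = 150 bp
  387 − 150 = 237 bp
  2251 − 387 = 1864 bp
  3100 − 2251 = 849 bp
Sorted largest to smallest: 1864, 849, 237, 150 bp.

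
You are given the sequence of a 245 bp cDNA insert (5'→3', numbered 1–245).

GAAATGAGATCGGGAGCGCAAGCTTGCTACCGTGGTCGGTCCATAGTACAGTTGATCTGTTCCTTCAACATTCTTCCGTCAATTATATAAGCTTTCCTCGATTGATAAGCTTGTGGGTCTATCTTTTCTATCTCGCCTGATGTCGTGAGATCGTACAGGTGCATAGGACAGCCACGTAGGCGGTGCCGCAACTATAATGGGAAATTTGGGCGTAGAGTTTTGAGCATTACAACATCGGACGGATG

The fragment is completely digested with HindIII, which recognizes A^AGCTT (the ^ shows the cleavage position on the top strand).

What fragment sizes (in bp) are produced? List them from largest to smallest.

HindIII sites (AAGCTT) start at positions 20, 89, 107.
HindIII cuts after the first base of each site, so after positions 20, 89, 107.
Linear molecule, 3 cuts → 4 fragments:
  1–20 → 20 bp
  21–89 → 69 bp
  90–107 → 18 bp
  108–245 → 138 bp
Sorted largest to smallest: 138, 69, 20, 18 bp.

138, 69, 20, 18 bp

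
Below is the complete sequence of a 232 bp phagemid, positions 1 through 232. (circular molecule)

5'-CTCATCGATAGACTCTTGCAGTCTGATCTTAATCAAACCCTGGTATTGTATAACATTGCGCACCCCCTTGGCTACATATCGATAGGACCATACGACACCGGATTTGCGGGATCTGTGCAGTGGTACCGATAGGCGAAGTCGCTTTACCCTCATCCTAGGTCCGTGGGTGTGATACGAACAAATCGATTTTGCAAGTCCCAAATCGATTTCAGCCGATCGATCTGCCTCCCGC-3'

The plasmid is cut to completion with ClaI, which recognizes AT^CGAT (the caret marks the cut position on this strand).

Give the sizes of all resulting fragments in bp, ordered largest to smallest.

ClaI sites (ATCGAT) start at positions 4, 78, 182, 202, 216.
ClaI cuts after base 2 of each site, so after positions 5, 79, 183, 203, 217.
Circular molecule, 5 cuts → 5 fragments:
  6–79 → 74 bp
  80–183 → 104 bp
  184–203 → 20 bp
  204–217 → 14 bp
  218–232 then 1–5 → 15 + 5 = 20 bp
Sorted largest to smallest: 104, 74, 20, 20, 14 bp.

104, 74, 20, 20, 14 bp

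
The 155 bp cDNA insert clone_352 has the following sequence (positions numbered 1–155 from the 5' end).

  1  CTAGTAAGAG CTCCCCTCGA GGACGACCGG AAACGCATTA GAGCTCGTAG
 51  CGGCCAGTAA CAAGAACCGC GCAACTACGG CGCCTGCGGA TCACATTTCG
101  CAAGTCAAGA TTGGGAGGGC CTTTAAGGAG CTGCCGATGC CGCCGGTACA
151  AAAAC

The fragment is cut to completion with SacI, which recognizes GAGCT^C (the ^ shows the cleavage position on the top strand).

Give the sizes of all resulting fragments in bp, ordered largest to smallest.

SacI sites (GAGCTC) start at positions 8, 41.
SacI cuts after base 5 of each site (before the last base), so after positions 12, 45.
Linear molecule, 2 cuts → 3 fragments:
  1–12 → 12 bp
  13–45 → 33 bp
  46–155 → 110 bp
Sorted largest to smallest: 110, 33, 12 bp.

110, 33, 12 bp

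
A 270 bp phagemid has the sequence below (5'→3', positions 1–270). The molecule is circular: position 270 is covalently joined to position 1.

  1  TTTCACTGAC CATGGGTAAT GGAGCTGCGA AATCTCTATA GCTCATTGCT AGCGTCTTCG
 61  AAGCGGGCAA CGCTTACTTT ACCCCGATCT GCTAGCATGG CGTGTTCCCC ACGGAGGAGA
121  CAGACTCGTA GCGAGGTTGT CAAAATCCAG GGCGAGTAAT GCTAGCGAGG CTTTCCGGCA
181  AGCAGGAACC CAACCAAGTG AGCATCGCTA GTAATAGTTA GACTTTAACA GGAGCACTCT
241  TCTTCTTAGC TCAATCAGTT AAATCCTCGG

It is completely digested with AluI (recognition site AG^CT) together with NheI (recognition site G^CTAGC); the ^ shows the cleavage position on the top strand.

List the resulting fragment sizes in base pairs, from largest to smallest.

88, 70, 45, 43, 17, 7 bp

AluI sites (AGCT) start at positions 23, 40, 248.
AluI cuts after base 2 of each site, so after positions 24, 41, 249.
NheI sites (GCTAGC) start at positions 48, 91, 161.
NheI cuts after the first base of each site, so after positions 48, 91, 161.
Combined cut positions: 24, 41, 48, 91, 161, 249.
Circular molecule, 6 cuts → 6 fragments:
  25–41 → 17 bp
  42–48 → 7 bp
  49–91 → 43 bp
  92–161 → 70 bp
  162–249 → 88 bp
  250–270 then 1–24 → 21 + 24 = 45 bp
Sorted largest to smallest: 88, 70, 45, 43, 17, 7 bp.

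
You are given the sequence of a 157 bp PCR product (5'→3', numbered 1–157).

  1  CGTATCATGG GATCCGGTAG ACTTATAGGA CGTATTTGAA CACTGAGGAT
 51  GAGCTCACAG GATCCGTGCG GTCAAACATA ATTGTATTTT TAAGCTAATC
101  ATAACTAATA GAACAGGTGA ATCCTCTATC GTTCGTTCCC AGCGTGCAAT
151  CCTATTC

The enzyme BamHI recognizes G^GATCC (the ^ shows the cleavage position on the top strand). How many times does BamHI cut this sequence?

GGATCC occurs starting at positions 10, 60.
BamHI cuts at 2 sites.

2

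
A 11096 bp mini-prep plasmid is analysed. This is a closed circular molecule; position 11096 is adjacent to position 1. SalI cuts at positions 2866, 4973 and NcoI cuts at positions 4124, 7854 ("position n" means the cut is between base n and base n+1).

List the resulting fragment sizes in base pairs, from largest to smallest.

Combined cut positions (sorted): 2866, 4124, 4973, 7854.
Circular molecule, 4 cuts → 4 fragments:
  4124 − 2866 = 1258 bp
  4973 − 4124 = 849 bp
  7854 − 4973 = 2881 bp
  wrap: 11096 − 7854 + 2866 = 6108 bp
Sorted largest to smallest: 6108, 2881, 1258, 849 bp.

6108, 2881, 1258, 849 bp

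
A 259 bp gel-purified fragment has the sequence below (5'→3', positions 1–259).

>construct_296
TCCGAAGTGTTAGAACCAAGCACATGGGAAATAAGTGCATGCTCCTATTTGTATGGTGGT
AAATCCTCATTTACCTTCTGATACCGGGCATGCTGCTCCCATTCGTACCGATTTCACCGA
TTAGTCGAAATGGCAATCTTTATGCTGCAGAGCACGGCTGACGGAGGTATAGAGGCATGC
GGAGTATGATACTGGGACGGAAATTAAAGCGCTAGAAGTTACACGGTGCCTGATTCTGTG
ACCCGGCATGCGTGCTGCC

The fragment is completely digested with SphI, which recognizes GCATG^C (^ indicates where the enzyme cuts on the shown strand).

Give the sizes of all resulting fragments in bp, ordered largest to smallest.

SphI sites (GCATGC) start at positions 37, 88, 175, 246.
SphI cuts after base 5 of each site (before the last base), so after positions 41, 92, 179, 250.
Linear molecule, 4 cuts → 5 fragments:
  1–41 → 41 bp
  42–92 → 51 bp
  93–179 → 87 bp
  180–250 → 71 bp
  251–259 → 9 bp
Sorted largest to smallest: 87, 71, 51, 41, 9 bp.

87, 71, 51, 41, 9 bp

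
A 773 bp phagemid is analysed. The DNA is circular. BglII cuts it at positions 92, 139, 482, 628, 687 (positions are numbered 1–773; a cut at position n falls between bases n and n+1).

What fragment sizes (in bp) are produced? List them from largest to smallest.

343, 178, 146, 59, 47 bp

Circular molecule, 5 cuts → 5 fragments:
  139 − 92 = 47 bp
  482 − 139 = 343 bp
  628 − 482 = 146 bp
  687 − 628 = 59 bp
  wrap: 773 − 687 + 92 = 178 bp
Sorted largest to smallest: 343, 178, 146, 59, 47 bp.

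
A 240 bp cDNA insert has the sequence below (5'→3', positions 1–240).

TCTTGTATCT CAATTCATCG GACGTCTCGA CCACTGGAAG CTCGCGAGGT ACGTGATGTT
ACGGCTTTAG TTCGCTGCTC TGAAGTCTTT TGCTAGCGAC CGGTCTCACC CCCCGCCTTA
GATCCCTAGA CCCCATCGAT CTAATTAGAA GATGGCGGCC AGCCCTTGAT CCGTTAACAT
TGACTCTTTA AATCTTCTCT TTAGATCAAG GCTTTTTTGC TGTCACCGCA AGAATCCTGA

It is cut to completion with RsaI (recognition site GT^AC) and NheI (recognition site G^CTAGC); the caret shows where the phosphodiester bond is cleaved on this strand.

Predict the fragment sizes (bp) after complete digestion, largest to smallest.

148, 50, 42 bp

The RsaI site (GTAC) starts at position 49.
RsaI cuts after base 2 of each site, so after position 50.
The NheI site (GCTAGC) starts at position 92.
NheI cuts after the first base of each site, so after position 92.
Combined cut positions: 50, 92.
Linear molecule, 2 cuts → 3 fragments:
  1–50 → 50 bp
  51–92 → 42 bp
  93–240 → 148 bp
Sorted largest to smallest: 148, 50, 42 bp.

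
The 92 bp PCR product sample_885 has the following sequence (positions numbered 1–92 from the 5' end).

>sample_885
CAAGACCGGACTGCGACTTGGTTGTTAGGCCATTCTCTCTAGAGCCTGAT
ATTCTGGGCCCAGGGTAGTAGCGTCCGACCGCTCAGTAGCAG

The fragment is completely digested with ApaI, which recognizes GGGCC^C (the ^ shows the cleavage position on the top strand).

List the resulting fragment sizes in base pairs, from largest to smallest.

The ApaI site (GGGCCC) starts at position 56.
ApaI cuts after base 5 of each site (before the last base), so after position 60.
Linear molecule, 1 cut → 2 fragments:
  1–60 → 60 bp
  61–92 → 32 bp
Sorted largest to smallest: 60, 32 bp.

60, 32 bp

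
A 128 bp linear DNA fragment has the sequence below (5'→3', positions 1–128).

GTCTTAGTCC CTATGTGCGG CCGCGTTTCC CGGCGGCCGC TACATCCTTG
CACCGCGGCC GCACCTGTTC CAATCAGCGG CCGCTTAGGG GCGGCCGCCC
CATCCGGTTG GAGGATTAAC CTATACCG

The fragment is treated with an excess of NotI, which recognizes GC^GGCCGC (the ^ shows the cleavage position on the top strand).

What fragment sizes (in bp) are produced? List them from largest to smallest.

36, 22, 22, 18, 16, 14 bp

NotI sites (GCGGCCGC) start at positions 17, 33, 55, 77, 91.
NotI cuts after base 2 of each site, so after positions 18, 34, 56, 78, 92.
Linear molecule, 5 cuts → 6 fragments:
  1–18 → 18 bp
  19–34 → 16 bp
  35–56 → 22 bp
  57–78 → 22 bp
  79–92 → 14 bp
  93–128 → 36 bp
Sorted largest to smallest: 36, 22, 22, 18, 16, 14 bp.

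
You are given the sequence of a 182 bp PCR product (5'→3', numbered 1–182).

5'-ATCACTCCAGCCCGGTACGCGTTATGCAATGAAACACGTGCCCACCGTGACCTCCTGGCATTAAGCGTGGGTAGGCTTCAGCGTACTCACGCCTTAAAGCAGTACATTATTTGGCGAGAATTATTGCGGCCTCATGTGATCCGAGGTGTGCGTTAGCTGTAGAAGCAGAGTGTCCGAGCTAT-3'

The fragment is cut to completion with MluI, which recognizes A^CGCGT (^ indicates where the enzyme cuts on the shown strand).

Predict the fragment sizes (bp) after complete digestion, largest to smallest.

The MluI site (ACGCGT) starts at position 17.
MluI cuts after the first base of each site, so after position 17.
Linear molecule, 1 cut → 2 fragments:
  1–17 → 17 bp
  18–182 → 165 bp
Sorted largest to smallest: 165, 17 bp.

165, 17 bp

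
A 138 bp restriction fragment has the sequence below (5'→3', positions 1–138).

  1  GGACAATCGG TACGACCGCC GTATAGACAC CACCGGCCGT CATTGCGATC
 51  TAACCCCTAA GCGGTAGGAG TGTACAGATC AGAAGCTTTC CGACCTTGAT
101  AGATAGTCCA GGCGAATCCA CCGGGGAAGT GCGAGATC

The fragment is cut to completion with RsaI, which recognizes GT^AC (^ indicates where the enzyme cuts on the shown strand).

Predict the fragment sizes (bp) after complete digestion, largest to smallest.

65, 62, 11 bp

RsaI sites (GTAC) start at positions 10, 72.
RsaI cuts after base 2 of each site, so after positions 11, 73.
Linear molecule, 2 cuts → 3 fragments:
  1–11 → 11 bp
  12–73 → 62 bp
  74–138 → 65 bp
Sorted largest to smallest: 65, 62, 11 bp.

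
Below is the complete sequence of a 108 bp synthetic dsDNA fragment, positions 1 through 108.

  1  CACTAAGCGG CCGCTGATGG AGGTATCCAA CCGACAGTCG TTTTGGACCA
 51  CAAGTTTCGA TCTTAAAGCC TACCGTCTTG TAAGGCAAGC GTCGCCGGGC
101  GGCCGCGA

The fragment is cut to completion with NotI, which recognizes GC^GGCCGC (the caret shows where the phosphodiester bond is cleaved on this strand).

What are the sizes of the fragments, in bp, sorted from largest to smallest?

NotI sites (GCGGCCGC) start at positions 7, 99.
NotI cuts after base 2 of each site, so after positions 8, 100.
Linear molecule, 2 cuts → 3 fragments:
  1–8 → 8 bp
  9–100 → 92 bp
  101–108 → 8 bp
Sorted largest to smallest: 92, 8, 8 bp.

92, 8, 8 bp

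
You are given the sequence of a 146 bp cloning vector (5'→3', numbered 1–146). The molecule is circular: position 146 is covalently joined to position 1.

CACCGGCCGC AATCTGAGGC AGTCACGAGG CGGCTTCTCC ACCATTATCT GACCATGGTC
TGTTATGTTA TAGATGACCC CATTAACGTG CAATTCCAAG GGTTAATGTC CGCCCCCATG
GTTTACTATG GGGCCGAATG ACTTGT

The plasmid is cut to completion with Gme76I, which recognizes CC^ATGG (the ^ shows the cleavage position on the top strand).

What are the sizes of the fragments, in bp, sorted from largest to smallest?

83, 63 bp

Gme76I sites (CCATGG) start at positions 53, 116.
Gme76I cuts after base 2 of each site, so after positions 54, 117.
Circular molecule, 2 cuts → 2 fragments:
  55–117 → 63 bp
  118–146 then 1–54 → 29 + 54 = 83 bp
Sorted largest to smallest: 83, 63 bp.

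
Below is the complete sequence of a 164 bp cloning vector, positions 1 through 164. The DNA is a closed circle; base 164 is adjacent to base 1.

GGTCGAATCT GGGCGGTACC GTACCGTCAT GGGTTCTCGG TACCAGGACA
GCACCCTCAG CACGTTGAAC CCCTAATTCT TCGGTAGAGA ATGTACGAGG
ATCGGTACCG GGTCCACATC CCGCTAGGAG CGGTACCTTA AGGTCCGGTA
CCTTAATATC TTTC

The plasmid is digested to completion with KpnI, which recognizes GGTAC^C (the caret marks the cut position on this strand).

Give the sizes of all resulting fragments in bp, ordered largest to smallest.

65, 32, 28, 24, 15 bp

KpnI sites (GGTACC) start at positions 15, 39, 104, 132, 147.
KpnI cuts after base 5 of each site (before the last base), so after positions 19, 43, 108, 136, 151.
Circular molecule, 5 cuts → 5 fragments:
  20–43 → 24 bp
  44–108 → 65 bp
  109–136 → 28 bp
  137–151 → 15 bp
  152–164 then 1–19 → 13 + 19 = 32 bp
Sorted largest to smallest: 65, 32, 28, 24, 15 bp.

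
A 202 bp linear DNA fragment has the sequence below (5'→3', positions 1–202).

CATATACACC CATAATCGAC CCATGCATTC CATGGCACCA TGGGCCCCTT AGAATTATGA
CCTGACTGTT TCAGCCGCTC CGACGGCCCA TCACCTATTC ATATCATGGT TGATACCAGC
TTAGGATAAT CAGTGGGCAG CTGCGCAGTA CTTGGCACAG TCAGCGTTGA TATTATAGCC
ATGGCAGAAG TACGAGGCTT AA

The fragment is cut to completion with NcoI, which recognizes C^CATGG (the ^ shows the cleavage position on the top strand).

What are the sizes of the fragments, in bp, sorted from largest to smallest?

NcoI sites (CCATGG) start at positions 30, 38, 179.
NcoI cuts after the first base of each site, so after positions 30, 38, 179.
Linear molecule, 3 cuts → 4 fragments:
  1–30 → 30 bp
  31–38 → 8 bp
  39–179 → 141 bp
  180–202 → 23 bp
Sorted largest to smallest: 141, 30, 23, 8 bp.

141, 30, 23, 8 bp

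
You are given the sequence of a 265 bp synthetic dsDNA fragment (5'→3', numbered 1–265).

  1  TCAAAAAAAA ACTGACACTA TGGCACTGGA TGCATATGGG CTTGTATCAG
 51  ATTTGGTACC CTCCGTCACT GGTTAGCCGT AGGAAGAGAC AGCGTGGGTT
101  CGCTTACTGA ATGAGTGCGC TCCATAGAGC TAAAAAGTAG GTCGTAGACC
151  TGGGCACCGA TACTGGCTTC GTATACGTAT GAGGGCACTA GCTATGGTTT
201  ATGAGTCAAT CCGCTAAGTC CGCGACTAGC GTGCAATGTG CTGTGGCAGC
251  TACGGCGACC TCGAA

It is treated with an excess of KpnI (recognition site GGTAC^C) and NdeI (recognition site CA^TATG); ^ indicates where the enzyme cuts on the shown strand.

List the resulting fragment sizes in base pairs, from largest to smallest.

206, 34, 25 bp

The KpnI site (GGTACC) starts at position 55.
KpnI cuts after base 5 of each site (before the last base), so after position 59.
The NdeI site (CATATG) starts at position 33.
NdeI cuts after base 2 of each site, so after position 34.
Combined cut positions: 34, 59.
Linear molecule, 2 cuts → 3 fragments:
  1–34 → 34 bp
  35–59 → 25 bp
  60–265 → 206 bp
Sorted largest to smallest: 206, 34, 25 bp.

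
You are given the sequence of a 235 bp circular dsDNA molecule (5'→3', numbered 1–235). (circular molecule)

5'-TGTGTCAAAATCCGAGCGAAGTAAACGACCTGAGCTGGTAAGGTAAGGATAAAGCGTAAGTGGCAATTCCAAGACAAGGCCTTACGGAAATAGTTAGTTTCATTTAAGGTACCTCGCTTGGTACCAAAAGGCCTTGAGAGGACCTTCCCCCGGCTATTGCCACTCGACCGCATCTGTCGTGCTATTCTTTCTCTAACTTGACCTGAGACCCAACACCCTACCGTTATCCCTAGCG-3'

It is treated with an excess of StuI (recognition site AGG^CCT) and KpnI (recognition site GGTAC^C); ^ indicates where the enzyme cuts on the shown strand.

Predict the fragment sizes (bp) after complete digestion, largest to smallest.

183, 33, 12, 7 bp

StuI sites (AGGCCT) start at positions 77, 129.
StuI cuts after base 3 of each site, so after positions 79, 131.
KpnI sites (GGTACC) start at positions 108, 120.
KpnI cuts after base 5 of each site (before the last base), so after positions 112, 124.
Combined cut positions: 79, 112, 124, 131.
Circular molecule, 4 cuts → 4 fragments:
  80–112 → 33 bp
  113–124 → 12 bp
  125–131 → 7 bp
  132–235 then 1–79 → 104 + 79 = 183 bp
Sorted largest to smallest: 183, 33, 12, 7 bp.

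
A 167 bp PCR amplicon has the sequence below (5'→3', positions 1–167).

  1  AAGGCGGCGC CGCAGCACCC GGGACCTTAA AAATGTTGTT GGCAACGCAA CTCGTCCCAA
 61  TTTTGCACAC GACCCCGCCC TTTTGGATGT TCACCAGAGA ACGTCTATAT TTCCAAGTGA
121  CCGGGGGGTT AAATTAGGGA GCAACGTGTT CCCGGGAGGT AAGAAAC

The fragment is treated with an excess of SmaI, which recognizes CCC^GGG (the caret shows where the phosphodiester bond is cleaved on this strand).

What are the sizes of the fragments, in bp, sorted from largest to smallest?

SmaI sites (CCCGGG) start at positions 18, 151.
SmaI cuts after base 3 of each site, so after positions 20, 153.
Linear molecule, 2 cuts → 3 fragments:
  1–20 → 20 bp
  21–153 → 133 bp
  154–167 → 14 bp
Sorted largest to smallest: 133, 20, 14 bp.

133, 20, 14 bp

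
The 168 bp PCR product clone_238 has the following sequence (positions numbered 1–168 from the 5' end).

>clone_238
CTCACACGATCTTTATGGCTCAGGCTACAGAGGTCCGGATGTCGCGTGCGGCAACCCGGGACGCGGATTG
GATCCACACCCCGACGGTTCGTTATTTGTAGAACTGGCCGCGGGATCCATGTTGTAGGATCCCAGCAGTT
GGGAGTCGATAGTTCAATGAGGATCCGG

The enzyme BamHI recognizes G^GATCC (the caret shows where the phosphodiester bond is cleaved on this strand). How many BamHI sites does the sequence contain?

GGATCC occurs starting at positions 70, 113, 127, 161.
BamHI cuts at 4 sites.

4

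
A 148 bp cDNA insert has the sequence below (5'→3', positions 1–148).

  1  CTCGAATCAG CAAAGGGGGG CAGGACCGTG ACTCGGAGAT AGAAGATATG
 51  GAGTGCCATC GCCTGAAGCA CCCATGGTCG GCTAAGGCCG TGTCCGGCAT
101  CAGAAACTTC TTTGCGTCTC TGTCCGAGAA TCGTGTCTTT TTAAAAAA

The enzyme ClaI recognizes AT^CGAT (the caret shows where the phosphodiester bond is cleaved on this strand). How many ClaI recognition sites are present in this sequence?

No occurrence of ATCGAT is present in the sequence.
ClaI does not cut: 0 sites.

0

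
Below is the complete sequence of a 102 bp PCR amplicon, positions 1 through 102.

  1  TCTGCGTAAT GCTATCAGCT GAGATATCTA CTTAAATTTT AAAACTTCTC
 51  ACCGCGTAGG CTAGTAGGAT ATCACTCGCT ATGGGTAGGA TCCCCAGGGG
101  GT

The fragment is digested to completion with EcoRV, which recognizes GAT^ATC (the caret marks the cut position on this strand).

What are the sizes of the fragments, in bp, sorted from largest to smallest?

45, 32, 25 bp

EcoRV sites (GATATC) start at positions 23, 68.
EcoRV cuts after base 3 of each site, so after positions 25, 70.
Linear molecule, 2 cuts → 3 fragments:
  1–25 → 25 bp
  26–70 → 45 bp
  71–102 → 32 bp
Sorted largest to smallest: 45, 32, 25 bp.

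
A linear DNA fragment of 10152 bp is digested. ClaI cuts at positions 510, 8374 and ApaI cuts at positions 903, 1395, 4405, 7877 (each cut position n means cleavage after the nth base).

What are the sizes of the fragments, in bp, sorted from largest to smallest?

Combined cut positions (sorted): 510, 903, 1395, 4405, 7877, 8374.
Linear molecule, 6 cuts → 7 fragments:
  510 − 0 = 510 bp
  903 − 510 = 393 bp
  1395 − 903 = 492 bp
  4405 − 1395 = 3010 bp
  7877 − 4405 = 3472 bp
  8374 − 7877 = 497 bp
  10152 − 8374 = 1778 bp
Sorted largest to smallest: 3472, 3010, 1778, 510, 497, 492, 393 bp.

3472, 3010, 1778, 510, 497, 492, 393 bp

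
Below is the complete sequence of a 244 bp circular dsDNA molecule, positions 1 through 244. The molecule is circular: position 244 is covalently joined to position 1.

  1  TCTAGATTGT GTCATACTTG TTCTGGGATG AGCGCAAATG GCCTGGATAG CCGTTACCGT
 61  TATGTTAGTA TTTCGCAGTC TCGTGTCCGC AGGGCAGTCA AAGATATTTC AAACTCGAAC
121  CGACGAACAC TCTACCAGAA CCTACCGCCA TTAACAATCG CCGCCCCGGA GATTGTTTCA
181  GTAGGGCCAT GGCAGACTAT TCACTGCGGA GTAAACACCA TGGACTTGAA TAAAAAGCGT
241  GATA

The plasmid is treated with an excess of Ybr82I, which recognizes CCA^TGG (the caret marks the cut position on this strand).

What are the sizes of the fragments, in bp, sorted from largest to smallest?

Ybr82I sites (CCATGG) start at positions 187, 218.
Ybr82I cuts after base 3 of each site, so after positions 189, 220.
Circular molecule, 2 cuts → 2 fragments:
  190–220 → 31 bp
  221–244 then 1–189 → 24 + 189 = 213 bp
Sorted largest to smallest: 213, 31 bp.

213, 31 bp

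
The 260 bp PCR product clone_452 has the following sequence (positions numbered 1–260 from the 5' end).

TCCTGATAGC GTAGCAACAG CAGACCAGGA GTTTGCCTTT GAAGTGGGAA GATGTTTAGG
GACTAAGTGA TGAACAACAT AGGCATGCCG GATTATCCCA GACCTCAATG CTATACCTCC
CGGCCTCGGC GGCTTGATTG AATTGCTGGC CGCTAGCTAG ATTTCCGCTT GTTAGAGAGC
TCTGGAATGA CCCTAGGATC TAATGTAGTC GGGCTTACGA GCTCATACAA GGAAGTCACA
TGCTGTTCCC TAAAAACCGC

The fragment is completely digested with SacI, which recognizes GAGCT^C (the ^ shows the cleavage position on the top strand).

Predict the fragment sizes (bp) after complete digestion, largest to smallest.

SacI sites (GAGCTC) start at positions 177, 219.
SacI cuts after base 5 of each site (before the last base), so after positions 181, 223.
Linear molecule, 2 cuts → 3 fragments:
  1–181 → 181 bp
  182–223 → 42 bp
  224–260 → 37 bp
Sorted largest to smallest: 181, 42, 37 bp.

181, 42, 37 bp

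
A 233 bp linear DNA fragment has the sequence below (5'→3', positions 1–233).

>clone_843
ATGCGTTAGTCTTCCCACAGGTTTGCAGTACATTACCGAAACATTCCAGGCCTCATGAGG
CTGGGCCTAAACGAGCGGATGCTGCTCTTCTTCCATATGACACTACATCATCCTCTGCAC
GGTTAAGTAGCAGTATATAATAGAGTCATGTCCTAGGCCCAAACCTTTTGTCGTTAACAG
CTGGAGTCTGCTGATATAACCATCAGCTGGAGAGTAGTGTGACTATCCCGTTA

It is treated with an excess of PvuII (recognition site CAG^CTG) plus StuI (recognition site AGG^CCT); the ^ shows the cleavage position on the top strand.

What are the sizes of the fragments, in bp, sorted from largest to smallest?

130, 50, 27, 26 bp

PvuII sites (CAGCTG) start at positions 178, 204.
PvuII cuts after base 3 of each site, so after positions 180, 206.
The StuI site (AGGCCT) starts at position 48.
StuI cuts after base 3 of each site, so after position 50.
Combined cut positions: 50, 180, 206.
Linear molecule, 3 cuts → 4 fragments:
  1–50 → 50 bp
  51–180 → 130 bp
  181–206 → 26 bp
  207–233 → 27 bp
Sorted largest to smallest: 130, 50, 27, 26 bp.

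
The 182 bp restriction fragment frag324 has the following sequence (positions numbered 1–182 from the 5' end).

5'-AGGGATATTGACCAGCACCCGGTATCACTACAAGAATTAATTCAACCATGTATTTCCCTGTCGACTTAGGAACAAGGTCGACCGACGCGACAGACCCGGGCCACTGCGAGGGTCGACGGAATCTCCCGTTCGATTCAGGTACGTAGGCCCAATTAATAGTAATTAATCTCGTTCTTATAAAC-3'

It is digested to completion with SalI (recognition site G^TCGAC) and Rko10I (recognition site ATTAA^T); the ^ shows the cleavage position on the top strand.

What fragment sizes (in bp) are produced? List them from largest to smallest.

SalI sites (GTCGAC) start at positions 60, 77, 112.
SalI cuts after the first base of each site, so after positions 60, 77, 112.
Rko10I sites (ATTAAT) start at positions 36, 152, 162.
Rko10I cuts after base 5 of each site (before the last base), so after positions 40, 156, 166.
Combined cut positions: 40, 60, 77, 112, 156, 166.
Linear molecule, 6 cuts → 7 fragments:
  1–40 → 40 bp
  41–60 → 20 bp
  61–77 → 17 bp
  78–112 → 35 bp
  113–156 → 44 bp
  157–166 → 10 bp
  167–182 → 16 bp
Sorted largest to smallest: 44, 40, 35, 20, 17, 16, 10 bp.

44, 40, 35, 20, 17, 16, 10 bp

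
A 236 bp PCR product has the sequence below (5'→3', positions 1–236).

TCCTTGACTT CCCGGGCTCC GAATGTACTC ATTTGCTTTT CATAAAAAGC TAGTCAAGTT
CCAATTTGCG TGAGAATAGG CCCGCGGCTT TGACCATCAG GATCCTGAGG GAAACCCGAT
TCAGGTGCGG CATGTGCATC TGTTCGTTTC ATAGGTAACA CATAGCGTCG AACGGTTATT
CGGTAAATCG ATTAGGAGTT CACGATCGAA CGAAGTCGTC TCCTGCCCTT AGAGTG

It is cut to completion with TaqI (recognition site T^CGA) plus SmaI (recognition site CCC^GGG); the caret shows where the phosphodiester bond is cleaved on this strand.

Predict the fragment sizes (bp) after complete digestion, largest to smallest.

155, 30, 20, 18, 13 bp

TaqI sites (TCGA) start at positions 168, 188, 206.
TaqI cuts after the first base of each site, so after positions 168, 188, 206.
The SmaI site (CCCGGG) starts at position 11.
SmaI cuts after base 3 of each site, so after position 13.
Combined cut positions: 13, 168, 188, 206.
Linear molecule, 4 cuts → 5 fragments:
  1–13 → 13 bp
  14–168 → 155 bp
  169–188 → 20 bp
  189–206 → 18 bp
  207–236 → 30 bp
Sorted largest to smallest: 155, 30, 20, 18, 13 bp.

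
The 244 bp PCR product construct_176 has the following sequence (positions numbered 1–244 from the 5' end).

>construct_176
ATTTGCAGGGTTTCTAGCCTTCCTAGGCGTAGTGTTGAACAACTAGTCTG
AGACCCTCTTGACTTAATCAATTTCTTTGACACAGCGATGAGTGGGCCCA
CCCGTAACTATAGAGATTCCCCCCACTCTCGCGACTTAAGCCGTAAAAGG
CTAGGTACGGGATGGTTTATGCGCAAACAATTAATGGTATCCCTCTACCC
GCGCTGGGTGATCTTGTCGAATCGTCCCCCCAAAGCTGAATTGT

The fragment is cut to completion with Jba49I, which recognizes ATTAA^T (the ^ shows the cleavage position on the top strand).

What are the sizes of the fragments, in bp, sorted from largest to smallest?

The Jba49I site (ATTAAT) starts at position 180.
Jba49I cuts after base 5 of each site (before the last base), so after position 184.
Linear molecule, 1 cut → 2 fragments:
  1–184 → 184 bp
  185–244 → 60 bp
Sorted largest to smallest: 184, 60 bp.

184, 60 bp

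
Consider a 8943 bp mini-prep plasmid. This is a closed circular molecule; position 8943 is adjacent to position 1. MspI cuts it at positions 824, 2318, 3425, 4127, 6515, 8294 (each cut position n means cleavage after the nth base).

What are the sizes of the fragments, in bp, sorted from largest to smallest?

2388, 1779, 1494, 1473, 1107, 702 bp

Circular molecule, 6 cuts → 6 fragments:
  2318 − 824 = 1494 bp
  3425 − 2318 = 1107 bp
  4127 − 3425 = 702 bp
  6515 − 4127 = 2388 bp
  8294 − 6515 = 1779 bp
  wrap: 8943 − 8294 + 824 = 1473 bp
Sorted largest to smallest: 2388, 1779, 1494, 1473, 1107, 702 bp.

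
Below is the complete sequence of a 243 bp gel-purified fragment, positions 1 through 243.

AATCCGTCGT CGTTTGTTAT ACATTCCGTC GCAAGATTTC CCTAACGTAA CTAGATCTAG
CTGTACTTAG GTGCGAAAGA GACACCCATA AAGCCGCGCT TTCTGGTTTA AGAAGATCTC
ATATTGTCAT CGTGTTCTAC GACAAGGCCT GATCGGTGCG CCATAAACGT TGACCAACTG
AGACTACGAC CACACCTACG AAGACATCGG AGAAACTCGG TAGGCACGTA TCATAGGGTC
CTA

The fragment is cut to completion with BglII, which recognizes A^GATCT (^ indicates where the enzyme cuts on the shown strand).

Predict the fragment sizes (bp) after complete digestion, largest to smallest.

BglII sites (AGATCT) start at positions 53, 114.
BglII cuts after the first base of each site, so after positions 53, 114.
Linear molecule, 2 cuts → 3 fragments:
  1–53 → 53 bp
  54–114 → 61 bp
  115–243 → 129 bp
Sorted largest to smallest: 129, 61, 53 bp.

129, 61, 53 bp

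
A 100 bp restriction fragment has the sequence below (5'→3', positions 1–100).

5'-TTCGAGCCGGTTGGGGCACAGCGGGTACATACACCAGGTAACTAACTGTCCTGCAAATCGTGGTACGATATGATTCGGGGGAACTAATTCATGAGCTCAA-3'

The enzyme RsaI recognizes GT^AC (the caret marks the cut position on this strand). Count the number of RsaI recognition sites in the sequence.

2

GTAC occurs starting at positions 25, 63.
RsaI cuts at 2 sites.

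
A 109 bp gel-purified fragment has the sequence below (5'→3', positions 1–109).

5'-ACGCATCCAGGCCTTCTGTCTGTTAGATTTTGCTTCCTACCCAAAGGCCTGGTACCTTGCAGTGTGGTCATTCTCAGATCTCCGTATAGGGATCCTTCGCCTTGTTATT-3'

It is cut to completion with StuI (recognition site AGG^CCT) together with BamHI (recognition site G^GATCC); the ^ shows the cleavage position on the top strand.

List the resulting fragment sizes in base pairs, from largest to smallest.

StuI sites (AGGCCT) start at positions 9, 45.
StuI cuts after base 3 of each site, so after positions 11, 47.
The BamHI site (GGATCC) starts at position 90.
BamHI cuts after the first base of each site, so after position 90.
Combined cut positions: 11, 47, 90.
Linear molecule, 3 cuts → 4 fragments:
  1–11 → 11 bp
  12–47 → 36 bp
  48–90 → 43 bp
  91–109 → 19 bp
Sorted largest to smallest: 43, 36, 19, 11 bp.

43, 36, 19, 11 bp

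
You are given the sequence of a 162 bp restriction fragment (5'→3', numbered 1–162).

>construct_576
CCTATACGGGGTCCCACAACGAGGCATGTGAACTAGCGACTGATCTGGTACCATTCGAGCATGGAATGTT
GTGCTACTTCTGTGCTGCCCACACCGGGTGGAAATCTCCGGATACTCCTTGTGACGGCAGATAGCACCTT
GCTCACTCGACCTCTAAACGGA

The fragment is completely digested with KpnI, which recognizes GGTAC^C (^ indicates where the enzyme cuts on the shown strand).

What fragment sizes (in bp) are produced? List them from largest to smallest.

111, 51 bp

The KpnI site (GGTACC) starts at position 47.
KpnI cuts after base 5 of each site (before the last base), so after position 51.
Linear molecule, 1 cut → 2 fragments:
  1–51 → 51 bp
  52–162 → 111 bp
Sorted largest to smallest: 111, 51 bp.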